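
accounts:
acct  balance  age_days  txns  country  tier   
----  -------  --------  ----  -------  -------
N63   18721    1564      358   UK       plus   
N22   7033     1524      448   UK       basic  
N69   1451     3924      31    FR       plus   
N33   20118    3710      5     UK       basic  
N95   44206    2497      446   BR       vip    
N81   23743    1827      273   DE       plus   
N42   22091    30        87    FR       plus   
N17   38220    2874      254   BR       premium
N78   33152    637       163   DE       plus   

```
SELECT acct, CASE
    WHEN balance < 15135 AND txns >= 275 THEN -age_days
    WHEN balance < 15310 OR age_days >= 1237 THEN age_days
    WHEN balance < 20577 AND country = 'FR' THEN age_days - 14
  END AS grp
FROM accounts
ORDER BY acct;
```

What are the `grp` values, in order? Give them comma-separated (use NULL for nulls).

2874, -1524, 3710, NULL, 1564, 3924, NULL, 1827, 2497

acct=N17: balance < 15310 OR age_days >= 1237 → 2874
acct=N22: balance < 15135 AND txns >= 275 → -1524
acct=N33: balance < 15310 OR age_days >= 1237 → 3710
acct=N42: (no match → NULL) → NULL
acct=N63: balance < 15310 OR age_days >= 1237 → 1564
acct=N69: balance < 15310 OR age_days >= 1237 → 3924
acct=N78: (no match → NULL) → NULL
acct=N81: balance < 15310 OR age_days >= 1237 → 1827
acct=N95: balance < 15310 OR age_days >= 1237 → 2497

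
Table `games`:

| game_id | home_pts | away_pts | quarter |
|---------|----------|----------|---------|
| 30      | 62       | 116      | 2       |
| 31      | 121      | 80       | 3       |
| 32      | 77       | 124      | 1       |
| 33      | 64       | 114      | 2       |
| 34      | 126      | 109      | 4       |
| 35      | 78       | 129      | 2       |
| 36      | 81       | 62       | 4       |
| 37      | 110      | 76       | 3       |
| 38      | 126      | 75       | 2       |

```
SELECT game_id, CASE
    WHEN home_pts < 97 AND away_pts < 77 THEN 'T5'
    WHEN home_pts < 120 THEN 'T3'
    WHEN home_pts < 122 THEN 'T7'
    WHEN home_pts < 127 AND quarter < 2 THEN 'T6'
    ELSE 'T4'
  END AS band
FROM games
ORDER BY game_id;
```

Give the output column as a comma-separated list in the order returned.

game_id=30: home_pts < 120 → T3
game_id=31: home_pts < 122 → T7
game_id=32: home_pts < 120 → T3
game_id=33: home_pts < 120 → T3
game_id=34: ELSE → T4
game_id=35: home_pts < 120 → T3
game_id=36: home_pts < 97 AND away_pts < 77 → T5
game_id=37: home_pts < 120 → T3
game_id=38: ELSE → T4

T3, T7, T3, T3, T4, T3, T5, T3, T4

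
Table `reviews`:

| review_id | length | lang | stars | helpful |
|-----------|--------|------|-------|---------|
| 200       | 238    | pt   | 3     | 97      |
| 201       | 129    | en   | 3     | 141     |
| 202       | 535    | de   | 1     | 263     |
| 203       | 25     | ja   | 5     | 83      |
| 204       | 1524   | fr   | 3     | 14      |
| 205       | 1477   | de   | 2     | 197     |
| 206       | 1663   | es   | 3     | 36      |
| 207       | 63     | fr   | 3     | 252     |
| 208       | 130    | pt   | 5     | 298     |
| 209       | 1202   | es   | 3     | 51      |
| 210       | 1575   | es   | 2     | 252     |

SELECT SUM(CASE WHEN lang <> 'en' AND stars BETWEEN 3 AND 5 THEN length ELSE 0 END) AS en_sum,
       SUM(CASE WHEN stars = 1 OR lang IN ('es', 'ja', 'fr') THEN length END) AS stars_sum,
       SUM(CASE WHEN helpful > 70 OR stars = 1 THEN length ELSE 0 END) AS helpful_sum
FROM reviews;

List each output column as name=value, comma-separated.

[en_sum: lang <> 'en' AND stars BETWEEN 3 AND 5]
review_id=200: ✓ → 238
review_id=201: ✗
review_id=202: ✗
review_id=203: ✓ → 25
review_id=204: ✓ → 1524
review_id=205: ✗
review_id=206: ✓ → 1663
review_id=207: ✓ → 63
review_id=208: ✓ → 130
review_id=209: ✓ → 1202
review_id=210: ✗
en_sum = 238 + 25 + 1524 + 1663 + 63 + 130 + 1202 = 4845
—
[stars_sum: stars = 1 OR lang IN ('es', 'ja', 'fr')]
review_id=200: ✗
review_id=201: ✗
review_id=202: ✓ → 535
review_id=203: ✓ → 25
review_id=204: ✓ → 1524
review_id=205: ✗
review_id=206: ✓ → 1663
review_id=207: ✓ → 63
review_id=208: ✗
review_id=209: ✓ → 1202
review_id=210: ✓ → 1575
stars_sum = 535 + 25 + 1524 + 1663 + 63 + 1202 + 1575 = 6587
—
[helpful_sum: helpful > 70 OR stars = 1]
review_id=200: ✓ → 238
review_id=201: ✓ → 129
review_id=202: ✓ → 535
review_id=203: ✓ → 25
review_id=204: ✗
review_id=205: ✓ → 1477
review_id=206: ✗
review_id=207: ✓ → 63
review_id=208: ✓ → 130
review_id=209: ✗
review_id=210: ✓ → 1575
helpful_sum = 238 + 129 + 535 + 25 + 1477 + 63 + 130 + 1575 = 4172

en_sum=4845, stars_sum=6587, helpful_sum=4172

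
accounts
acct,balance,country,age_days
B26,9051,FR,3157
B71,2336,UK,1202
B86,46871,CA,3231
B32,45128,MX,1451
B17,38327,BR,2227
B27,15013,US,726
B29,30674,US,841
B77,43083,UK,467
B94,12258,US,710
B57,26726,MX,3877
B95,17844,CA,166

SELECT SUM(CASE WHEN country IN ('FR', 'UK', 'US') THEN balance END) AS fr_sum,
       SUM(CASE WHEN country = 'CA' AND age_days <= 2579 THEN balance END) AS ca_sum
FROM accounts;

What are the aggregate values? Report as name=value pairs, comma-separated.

[fr_sum: country IN ('FR', 'UK', 'US')]
acct=B26: ✓ → 9051
acct=B71: ✓ → 2336
acct=B86: ✗
acct=B32: ✗
acct=B17: ✗
acct=B27: ✓ → 15013
acct=B29: ✓ → 30674
acct=B77: ✓ → 43083
acct=B94: ✓ → 12258
acct=B57: ✗
acct=B95: ✗
fr_sum = 9051 + 2336 + 15013 + 30674 + 43083 + 12258 = 112415
—
[ca_sum: country = 'CA' AND age_days <= 2579]
acct=B26: ✗
acct=B71: ✗
acct=B86: ✗
acct=B32: ✗
acct=B17: ✗
acct=B27: ✗
acct=B29: ✗
acct=B77: ✗
acct=B94: ✗
acct=B57: ✗
acct=B95: ✓ → 17844
ca_sum = 17844

fr_sum=112415, ca_sum=17844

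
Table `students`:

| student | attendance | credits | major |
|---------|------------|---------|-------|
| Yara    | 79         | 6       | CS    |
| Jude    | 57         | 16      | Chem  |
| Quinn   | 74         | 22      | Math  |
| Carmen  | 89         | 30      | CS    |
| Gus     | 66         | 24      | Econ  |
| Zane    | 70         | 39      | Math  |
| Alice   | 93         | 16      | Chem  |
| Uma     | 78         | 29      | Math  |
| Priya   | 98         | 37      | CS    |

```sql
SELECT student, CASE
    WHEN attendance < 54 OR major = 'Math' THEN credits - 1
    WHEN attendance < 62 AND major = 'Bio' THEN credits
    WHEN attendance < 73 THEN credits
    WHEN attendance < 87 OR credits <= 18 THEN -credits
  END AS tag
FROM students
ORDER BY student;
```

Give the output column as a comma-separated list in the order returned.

-16, NULL, 24, 16, NULL, 21, 28, -6, 38

student=Alice: attendance < 87 OR credits <= 18 → -16
student=Carmen: (no match → NULL) → NULL
student=Gus: attendance < 73 → 24
student=Jude: attendance < 73 → 16
student=Priya: (no match → NULL) → NULL
student=Quinn: attendance < 54 OR major = 'Math' → 21
student=Uma: attendance < 54 OR major = 'Math' → 28
student=Yara: attendance < 87 OR credits <= 18 → -6
student=Zane: attendance < 54 OR major = 'Math' → 38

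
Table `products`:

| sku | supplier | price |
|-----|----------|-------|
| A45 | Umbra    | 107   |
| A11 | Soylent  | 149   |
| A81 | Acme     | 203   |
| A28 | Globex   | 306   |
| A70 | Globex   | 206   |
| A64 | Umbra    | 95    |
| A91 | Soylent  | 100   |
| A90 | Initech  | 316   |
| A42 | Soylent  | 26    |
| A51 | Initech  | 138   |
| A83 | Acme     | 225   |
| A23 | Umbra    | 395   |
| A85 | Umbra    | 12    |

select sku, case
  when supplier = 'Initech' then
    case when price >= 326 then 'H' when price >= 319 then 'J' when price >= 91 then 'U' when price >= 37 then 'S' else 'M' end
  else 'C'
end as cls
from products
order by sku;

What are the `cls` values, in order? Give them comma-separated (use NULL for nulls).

sku=A11: supplier='Soylent' → outer ELSE → C
sku=A23: supplier='Umbra' → outer ELSE → C
sku=A28: supplier='Globex' → outer ELSE → C
sku=A42: supplier='Soylent' → outer ELSE → C
sku=A45: supplier='Umbra' → outer ELSE → C
sku=A51: supplier='Initech' → inner[price >= 91] → U
sku=A64: supplier='Umbra' → outer ELSE → C
sku=A70: supplier='Globex' → outer ELSE → C
sku=A81: supplier='Acme' → outer ELSE → C
sku=A83: supplier='Acme' → outer ELSE → C
sku=A85: supplier='Umbra' → outer ELSE → C
sku=A90: supplier='Initech' → inner[price >= 91] → U
sku=A91: supplier='Soylent' → outer ELSE → C

C, C, C, C, C, U, C, C, C, C, C, U, C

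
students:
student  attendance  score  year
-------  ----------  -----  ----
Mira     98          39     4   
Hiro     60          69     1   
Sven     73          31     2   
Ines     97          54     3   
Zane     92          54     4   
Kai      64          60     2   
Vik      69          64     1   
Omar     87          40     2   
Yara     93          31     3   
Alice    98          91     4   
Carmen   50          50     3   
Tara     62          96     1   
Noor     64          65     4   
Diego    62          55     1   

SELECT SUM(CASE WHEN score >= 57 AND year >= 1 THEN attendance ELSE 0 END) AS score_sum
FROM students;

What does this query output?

student=Mira: ✗
student=Hiro: ✓ → 60
student=Sven: ✗
student=Ines: ✗
student=Zane: ✗
student=Kai: ✓ → 64
student=Vik: ✓ → 69
student=Omar: ✗
student=Yara: ✗
student=Alice: ✓ → 98
student=Carmen: ✗
student=Tara: ✓ → 62
student=Noor: ✓ → 64
student=Diego: ✗
score_sum = 60 + 64 + 69 + 98 + 62 + 64 = 417

417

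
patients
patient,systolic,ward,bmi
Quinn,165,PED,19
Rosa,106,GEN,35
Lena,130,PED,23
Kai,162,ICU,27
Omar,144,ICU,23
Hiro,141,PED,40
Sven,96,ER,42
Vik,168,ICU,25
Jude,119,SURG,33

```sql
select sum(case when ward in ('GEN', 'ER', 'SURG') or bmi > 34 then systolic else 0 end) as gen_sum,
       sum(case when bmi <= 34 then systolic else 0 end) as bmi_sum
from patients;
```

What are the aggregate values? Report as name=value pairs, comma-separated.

gen_sum=462, bmi_sum=888

[gen_sum: ward in ('GEN', 'ER', 'SURG') or bmi > 34]
patient=Quinn: ✗
patient=Rosa: ✓ → 106
patient=Lena: ✗
patient=Kai: ✗
patient=Omar: ✗
patient=Hiro: ✓ → 141
patient=Sven: ✓ → 96
patient=Vik: ✗
patient=Jude: ✓ → 119
gen_sum = 106 + 141 + 96 + 119 = 462
—
[bmi_sum: bmi <= 34]
patient=Quinn: ✓ → 165
patient=Rosa: ✗
patient=Lena: ✓ → 130
patient=Kai: ✓ → 162
patient=Omar: ✓ → 144
patient=Hiro: ✗
patient=Sven: ✗
patient=Vik: ✓ → 168
patient=Jude: ✓ → 119
bmi_sum = 165 + 130 + 162 + 144 + 168 + 119 = 888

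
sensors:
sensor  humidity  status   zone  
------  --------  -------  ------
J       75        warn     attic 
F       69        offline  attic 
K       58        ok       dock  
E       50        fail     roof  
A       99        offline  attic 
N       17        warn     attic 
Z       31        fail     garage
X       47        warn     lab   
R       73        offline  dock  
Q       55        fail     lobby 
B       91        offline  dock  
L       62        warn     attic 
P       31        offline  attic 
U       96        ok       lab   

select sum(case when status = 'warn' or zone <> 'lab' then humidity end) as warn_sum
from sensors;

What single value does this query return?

sensor=J: ✓ → 75
sensor=F: ✓ → 69
sensor=K: ✓ → 58
sensor=E: ✓ → 50
sensor=A: ✓ → 99
sensor=N: ✓ → 17
sensor=Z: ✓ → 31
sensor=X: ✓ → 47
sensor=R: ✓ → 73
sensor=Q: ✓ → 55
sensor=B: ✓ → 91
sensor=L: ✓ → 62
sensor=P: ✓ → 31
sensor=U: ✗
warn_sum = 75 + 69 + 58 + 50 + 99 + 17 + 31 + 47 + 73 + 55 + 91 + 62 + 31 = 758

758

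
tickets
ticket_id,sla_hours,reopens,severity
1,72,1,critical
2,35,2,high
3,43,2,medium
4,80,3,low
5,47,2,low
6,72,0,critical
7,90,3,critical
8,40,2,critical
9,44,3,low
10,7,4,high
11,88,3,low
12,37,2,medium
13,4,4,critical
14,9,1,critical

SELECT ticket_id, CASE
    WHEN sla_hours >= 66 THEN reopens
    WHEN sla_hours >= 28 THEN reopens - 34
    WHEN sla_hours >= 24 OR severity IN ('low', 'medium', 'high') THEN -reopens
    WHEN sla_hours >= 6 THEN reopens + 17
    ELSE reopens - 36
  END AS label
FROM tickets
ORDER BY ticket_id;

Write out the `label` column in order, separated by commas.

ticket_id=1: sla_hours >= 66 → 1
ticket_id=2: sla_hours >= 28 → -32
ticket_id=3: sla_hours >= 28 → -32
ticket_id=4: sla_hours >= 66 → 3
ticket_id=5: sla_hours >= 28 → -32
ticket_id=6: sla_hours >= 66 → 0
ticket_id=7: sla_hours >= 66 → 3
ticket_id=8: sla_hours >= 28 → -32
ticket_id=9: sla_hours >= 28 → -31
ticket_id=10: sla_hours >= 24 OR severity IN ('low', 'medium', 'high') → -4
ticket_id=11: sla_hours >= 66 → 3
ticket_id=12: sla_hours >= 28 → -32
ticket_id=13: ELSE → -32
ticket_id=14: sla_hours >= 6 → 18

1, -32, -32, 3, -32, 0, 3, -32, -31, -4, 3, -32, -32, 18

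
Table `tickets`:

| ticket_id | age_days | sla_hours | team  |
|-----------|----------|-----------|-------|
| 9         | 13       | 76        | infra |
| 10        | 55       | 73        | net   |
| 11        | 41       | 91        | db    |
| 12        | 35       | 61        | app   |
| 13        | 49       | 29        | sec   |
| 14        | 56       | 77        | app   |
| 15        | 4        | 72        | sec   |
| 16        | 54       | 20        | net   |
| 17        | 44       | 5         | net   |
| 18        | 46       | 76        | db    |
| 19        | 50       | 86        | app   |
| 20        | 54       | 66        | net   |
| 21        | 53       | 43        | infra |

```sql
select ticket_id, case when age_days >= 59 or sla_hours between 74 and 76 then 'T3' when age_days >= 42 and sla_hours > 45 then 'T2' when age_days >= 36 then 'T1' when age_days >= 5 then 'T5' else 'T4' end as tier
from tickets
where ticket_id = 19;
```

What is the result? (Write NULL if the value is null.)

T2

ticket_id = 19: age_days=50, sla_hours=86, team=app.
age_days >= 59 or sla_hours between 74 and 76 → false
age_days >= 42 and sla_hours > 45 → true → T2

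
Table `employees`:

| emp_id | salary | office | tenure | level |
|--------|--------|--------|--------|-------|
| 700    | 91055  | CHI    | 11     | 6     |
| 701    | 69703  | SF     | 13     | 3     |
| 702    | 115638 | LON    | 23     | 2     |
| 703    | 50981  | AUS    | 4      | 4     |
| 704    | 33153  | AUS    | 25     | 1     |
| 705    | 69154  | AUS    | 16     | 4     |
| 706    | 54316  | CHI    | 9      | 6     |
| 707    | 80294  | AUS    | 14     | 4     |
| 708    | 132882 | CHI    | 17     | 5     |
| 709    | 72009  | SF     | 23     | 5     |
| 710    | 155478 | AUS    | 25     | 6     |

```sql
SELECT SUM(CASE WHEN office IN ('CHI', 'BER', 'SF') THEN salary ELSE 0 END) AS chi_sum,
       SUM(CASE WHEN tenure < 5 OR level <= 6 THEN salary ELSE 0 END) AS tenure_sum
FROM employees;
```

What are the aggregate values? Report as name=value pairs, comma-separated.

[chi_sum: office IN ('CHI', 'BER', 'SF')]
emp_id=700: ✓ → 91055
emp_id=701: ✓ → 69703
emp_id=702: ✗
emp_id=703: ✗
emp_id=704: ✗
emp_id=705: ✗
emp_id=706: ✓ → 54316
emp_id=707: ✗
emp_id=708: ✓ → 132882
emp_id=709: ✓ → 72009
emp_id=710: ✗
chi_sum = 91055 + 69703 + 54316 + 132882 + 72009 = 419965
—
[tenure_sum: tenure < 5 OR level <= 6]
emp_id=700: ✓ → 91055
emp_id=701: ✓ → 69703
emp_id=702: ✓ → 115638
emp_id=703: ✓ → 50981
emp_id=704: ✓ → 33153
emp_id=705: ✓ → 69154
emp_id=706: ✓ → 54316
emp_id=707: ✓ → 80294
emp_id=708: ✓ → 132882
emp_id=709: ✓ → 72009
emp_id=710: ✓ → 155478
tenure_sum = 91055 + 69703 + 115638 + 50981 + 33153 + 69154 + 54316 + 80294 + 132882 + 72009 + 155478 = 924663

chi_sum=419965, tenure_sum=924663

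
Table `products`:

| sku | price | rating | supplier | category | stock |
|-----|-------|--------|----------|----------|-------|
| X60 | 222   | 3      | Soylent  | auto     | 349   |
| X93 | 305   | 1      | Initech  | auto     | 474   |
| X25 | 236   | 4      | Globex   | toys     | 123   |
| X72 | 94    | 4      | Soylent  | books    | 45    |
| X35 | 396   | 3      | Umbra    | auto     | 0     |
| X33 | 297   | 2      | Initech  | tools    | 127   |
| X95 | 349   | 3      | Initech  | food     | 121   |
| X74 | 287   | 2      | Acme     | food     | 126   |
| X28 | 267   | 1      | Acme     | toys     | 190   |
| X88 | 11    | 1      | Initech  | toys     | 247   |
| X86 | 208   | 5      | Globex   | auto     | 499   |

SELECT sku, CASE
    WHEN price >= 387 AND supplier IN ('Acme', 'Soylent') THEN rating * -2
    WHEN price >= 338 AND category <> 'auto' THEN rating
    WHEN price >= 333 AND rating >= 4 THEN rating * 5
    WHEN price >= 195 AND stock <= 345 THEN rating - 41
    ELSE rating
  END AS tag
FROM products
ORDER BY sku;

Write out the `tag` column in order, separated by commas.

sku=X25: price >= 195 AND stock <= 345 → -37
sku=X28: price >= 195 AND stock <= 345 → -40
sku=X33: price >= 195 AND stock <= 345 → -39
sku=X35: price >= 195 AND stock <= 345 → -38
sku=X60: ELSE → 3
sku=X72: ELSE → 4
sku=X74: price >= 195 AND stock <= 345 → -39
sku=X86: ELSE → 5
sku=X88: ELSE → 1
sku=X93: ELSE → 1
sku=X95: price >= 338 AND category <> 'auto' → 3

-37, -40, -39, -38, 3, 4, -39, 5, 1, 1, 3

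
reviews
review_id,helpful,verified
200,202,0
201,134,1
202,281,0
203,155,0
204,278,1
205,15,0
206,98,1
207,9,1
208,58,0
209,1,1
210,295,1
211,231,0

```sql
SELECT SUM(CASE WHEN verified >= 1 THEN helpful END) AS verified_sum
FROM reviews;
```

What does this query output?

review_id=200: ✗
review_id=201: ✓ → 134
review_id=202: ✗
review_id=203: ✗
review_id=204: ✓ → 278
review_id=205: ✗
review_id=206: ✓ → 98
review_id=207: ✓ → 9
review_id=208: ✗
review_id=209: ✓ → 1
review_id=210: ✓ → 295
review_id=211: ✗
verified_sum = 134 + 278 + 98 + 9 + 1 + 295 = 815

815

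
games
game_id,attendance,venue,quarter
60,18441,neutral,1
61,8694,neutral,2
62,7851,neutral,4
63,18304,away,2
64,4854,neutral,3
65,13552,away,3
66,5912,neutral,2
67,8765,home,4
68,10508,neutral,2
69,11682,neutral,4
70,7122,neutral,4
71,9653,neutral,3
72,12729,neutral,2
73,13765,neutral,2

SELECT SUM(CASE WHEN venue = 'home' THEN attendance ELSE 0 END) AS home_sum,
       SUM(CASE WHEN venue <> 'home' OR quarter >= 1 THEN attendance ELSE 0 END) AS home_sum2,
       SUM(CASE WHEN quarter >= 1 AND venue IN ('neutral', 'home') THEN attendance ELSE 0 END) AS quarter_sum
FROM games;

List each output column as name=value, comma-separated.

home_sum=8765, home_sum2=151832, quarter_sum=119976

[home_sum: venue = 'home']
game_id=60: ✗
game_id=61: ✗
game_id=62: ✗
game_id=63: ✗
game_id=64: ✗
game_id=65: ✗
game_id=66: ✗
game_id=67: ✓ → 8765
game_id=68: ✗
game_id=69: ✗
game_id=70: ✗
game_id=71: ✗
game_id=72: ✗
game_id=73: ✗
home_sum = 8765
—
[home_sum2: venue <> 'home' OR quarter >= 1]
game_id=60: ✓ → 18441
game_id=61: ✓ → 8694
game_id=62: ✓ → 7851
game_id=63: ✓ → 18304
game_id=64: ✓ → 4854
game_id=65: ✓ → 13552
game_id=66: ✓ → 5912
game_id=67: ✓ → 8765
game_id=68: ✓ → 10508
game_id=69: ✓ → 11682
game_id=70: ✓ → 7122
game_id=71: ✓ → 9653
game_id=72: ✓ → 12729
game_id=73: ✓ → 13765
home_sum2 = 18441 + 8694 + 7851 + 18304 + 4854 + 13552 + 5912 + 8765 + 10508 + 11682 + 7122 + 9653 + 12729 + 13765 = 151832
—
[quarter_sum: quarter >= 1 AND venue IN ('neutral', 'home')]
game_id=60: ✓ → 18441
game_id=61: ✓ → 8694
game_id=62: ✓ → 7851
game_id=63: ✗
game_id=64: ✓ → 4854
game_id=65: ✗
game_id=66: ✓ → 5912
game_id=67: ✓ → 8765
game_id=68: ✓ → 10508
game_id=69: ✓ → 11682
game_id=70: ✓ → 7122
game_id=71: ✓ → 9653
game_id=72: ✓ → 12729
game_id=73: ✓ → 13765
quarter_sum = 18441 + 8694 + 7851 + 4854 + 5912 + 8765 + 10508 + 11682 + 7122 + 9653 + 12729 + 13765 = 119976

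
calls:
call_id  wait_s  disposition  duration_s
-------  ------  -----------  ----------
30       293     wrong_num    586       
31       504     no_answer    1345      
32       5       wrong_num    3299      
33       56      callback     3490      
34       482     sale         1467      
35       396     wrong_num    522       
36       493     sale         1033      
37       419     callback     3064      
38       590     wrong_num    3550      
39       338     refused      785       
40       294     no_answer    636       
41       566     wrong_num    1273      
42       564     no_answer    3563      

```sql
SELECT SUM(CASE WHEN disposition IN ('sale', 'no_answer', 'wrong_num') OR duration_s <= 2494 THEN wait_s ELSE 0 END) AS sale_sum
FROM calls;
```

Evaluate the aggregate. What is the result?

4525

call_id=30: ✓ → 293
call_id=31: ✓ → 504
call_id=32: ✓ → 5
call_id=33: ✗
call_id=34: ✓ → 482
call_id=35: ✓ → 396
call_id=36: ✓ → 493
call_id=37: ✗
call_id=38: ✓ → 590
call_id=39: ✓ → 338
call_id=40: ✓ → 294
call_id=41: ✓ → 566
call_id=42: ✓ → 564
sale_sum = 293 + 504 + 5 + 482 + 396 + 493 + 590 + 338 + 294 + 566 + 564 = 4525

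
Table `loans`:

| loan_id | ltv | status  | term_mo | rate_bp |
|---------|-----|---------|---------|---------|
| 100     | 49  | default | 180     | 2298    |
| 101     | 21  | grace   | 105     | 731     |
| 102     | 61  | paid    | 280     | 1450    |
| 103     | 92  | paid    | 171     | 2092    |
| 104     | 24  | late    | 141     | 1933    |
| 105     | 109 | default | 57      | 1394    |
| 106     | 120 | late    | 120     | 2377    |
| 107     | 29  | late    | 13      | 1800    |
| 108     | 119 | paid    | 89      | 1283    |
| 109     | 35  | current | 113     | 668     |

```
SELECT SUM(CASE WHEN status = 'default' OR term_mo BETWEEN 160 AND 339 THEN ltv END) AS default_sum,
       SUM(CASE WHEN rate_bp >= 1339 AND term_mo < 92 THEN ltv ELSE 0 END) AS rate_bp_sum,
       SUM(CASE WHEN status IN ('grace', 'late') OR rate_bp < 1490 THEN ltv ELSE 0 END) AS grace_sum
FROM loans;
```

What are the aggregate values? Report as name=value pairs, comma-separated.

default_sum=311, rate_bp_sum=138, grace_sum=518

[default_sum: status = 'default' OR term_mo BETWEEN 160 AND 339]
loan_id=100: ✓ → 49
loan_id=101: ✗
loan_id=102: ✓ → 61
loan_id=103: ✓ → 92
loan_id=104: ✗
loan_id=105: ✓ → 109
loan_id=106: ✗
loan_id=107: ✗
loan_id=108: ✗
loan_id=109: ✗
default_sum = 49 + 61 + 92 + 109 = 311
—
[rate_bp_sum: rate_bp >= 1339 AND term_mo < 92]
loan_id=100: ✗
loan_id=101: ✗
loan_id=102: ✗
loan_id=103: ✗
loan_id=104: ✗
loan_id=105: ✓ → 109
loan_id=106: ✗
loan_id=107: ✓ → 29
loan_id=108: ✗
loan_id=109: ✗
rate_bp_sum = 109 + 29 = 138
—
[grace_sum: status IN ('grace', 'late') OR rate_bp < 1490]
loan_id=100: ✗
loan_id=101: ✓ → 21
loan_id=102: ✓ → 61
loan_id=103: ✗
loan_id=104: ✓ → 24
loan_id=105: ✓ → 109
loan_id=106: ✓ → 120
loan_id=107: ✓ → 29
loan_id=108: ✓ → 119
loan_id=109: ✓ → 35
grace_sum = 21 + 61 + 24 + 109 + 120 + 29 + 119 + 35 = 518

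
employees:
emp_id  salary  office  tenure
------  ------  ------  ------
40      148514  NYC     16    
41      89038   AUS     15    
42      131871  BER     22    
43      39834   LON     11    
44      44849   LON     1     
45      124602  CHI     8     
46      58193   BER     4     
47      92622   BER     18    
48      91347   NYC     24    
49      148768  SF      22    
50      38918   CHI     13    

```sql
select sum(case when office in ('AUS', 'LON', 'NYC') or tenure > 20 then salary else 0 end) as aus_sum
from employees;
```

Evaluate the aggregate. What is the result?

694221

emp_id=40: ✓ → 148514
emp_id=41: ✓ → 89038
emp_id=42: ✓ → 131871
emp_id=43: ✓ → 39834
emp_id=44: ✓ → 44849
emp_id=45: ✗
emp_id=46: ✗
emp_id=47: ✗
emp_id=48: ✓ → 91347
emp_id=49: ✓ → 148768
emp_id=50: ✗
aus_sum = 148514 + 89038 + 131871 + 39834 + 44849 + 91347 + 148768 = 694221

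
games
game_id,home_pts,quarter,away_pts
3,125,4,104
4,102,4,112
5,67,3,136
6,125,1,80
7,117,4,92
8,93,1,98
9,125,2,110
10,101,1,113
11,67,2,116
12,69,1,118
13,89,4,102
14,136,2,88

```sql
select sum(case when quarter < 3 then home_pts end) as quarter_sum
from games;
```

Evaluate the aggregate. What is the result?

game_id=3: ✗
game_id=4: ✗
game_id=5: ✗
game_id=6: ✓ → 125
game_id=7: ✗
game_id=8: ✓ → 93
game_id=9: ✓ → 125
game_id=10: ✓ → 101
game_id=11: ✓ → 67
game_id=12: ✓ → 69
game_id=13: ✗
game_id=14: ✓ → 136
quarter_sum = 125 + 93 + 125 + 101 + 67 + 69 + 136 = 716

716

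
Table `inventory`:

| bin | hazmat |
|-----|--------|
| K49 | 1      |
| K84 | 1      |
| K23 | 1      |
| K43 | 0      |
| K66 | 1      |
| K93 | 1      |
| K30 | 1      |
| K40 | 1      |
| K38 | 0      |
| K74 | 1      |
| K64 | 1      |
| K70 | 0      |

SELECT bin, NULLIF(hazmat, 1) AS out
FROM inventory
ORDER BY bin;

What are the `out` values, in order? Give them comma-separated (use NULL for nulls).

NULL, NULL, 0, NULL, 0, NULL, NULL, NULL, 0, NULL, NULL, NULL

bin=K23: hazmat=1 vs 1: equal → NULL
bin=K30: hazmat=1 vs 1: equal → NULL
bin=K38: hazmat=0 vs 1: differ → 0
bin=K40: hazmat=1 vs 1: equal → NULL
bin=K43: hazmat=0 vs 1: differ → 0
bin=K49: hazmat=1 vs 1: equal → NULL
bin=K64: hazmat=1 vs 1: equal → NULL
bin=K66: hazmat=1 vs 1: equal → NULL
bin=K70: hazmat=0 vs 1: differ → 0
bin=K74: hazmat=1 vs 1: equal → NULL
bin=K84: hazmat=1 vs 1: equal → NULL
bin=K93: hazmat=1 vs 1: equal → NULL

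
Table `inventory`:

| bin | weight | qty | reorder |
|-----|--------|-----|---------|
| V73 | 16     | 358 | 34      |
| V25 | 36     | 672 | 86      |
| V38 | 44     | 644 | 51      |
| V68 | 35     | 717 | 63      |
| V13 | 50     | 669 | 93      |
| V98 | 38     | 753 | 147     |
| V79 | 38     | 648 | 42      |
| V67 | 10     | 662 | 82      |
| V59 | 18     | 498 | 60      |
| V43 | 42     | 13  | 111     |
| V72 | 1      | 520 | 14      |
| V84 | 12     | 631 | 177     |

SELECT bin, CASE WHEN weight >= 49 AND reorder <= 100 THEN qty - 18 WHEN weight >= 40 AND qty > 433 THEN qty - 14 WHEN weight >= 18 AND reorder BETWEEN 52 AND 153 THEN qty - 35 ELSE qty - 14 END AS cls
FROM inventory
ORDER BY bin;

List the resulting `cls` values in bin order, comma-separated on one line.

bin=V13: weight >= 49 AND reorder <= 100 → 651
bin=V25: weight >= 18 AND reorder BETWEEN 52 AND 153 → 637
bin=V38: weight >= 40 AND qty > 433 → 630
bin=V43: weight >= 18 AND reorder BETWEEN 52 AND 153 → -22
bin=V59: weight >= 18 AND reorder BETWEEN 52 AND 153 → 463
bin=V67: ELSE → 648
bin=V68: weight >= 18 AND reorder BETWEEN 52 AND 153 → 682
bin=V72: ELSE → 506
bin=V73: ELSE → 344
bin=V79: ELSE → 634
bin=V84: ELSE → 617
bin=V98: weight >= 18 AND reorder BETWEEN 52 AND 153 → 718

651, 637, 630, -22, 463, 648, 682, 506, 344, 634, 617, 718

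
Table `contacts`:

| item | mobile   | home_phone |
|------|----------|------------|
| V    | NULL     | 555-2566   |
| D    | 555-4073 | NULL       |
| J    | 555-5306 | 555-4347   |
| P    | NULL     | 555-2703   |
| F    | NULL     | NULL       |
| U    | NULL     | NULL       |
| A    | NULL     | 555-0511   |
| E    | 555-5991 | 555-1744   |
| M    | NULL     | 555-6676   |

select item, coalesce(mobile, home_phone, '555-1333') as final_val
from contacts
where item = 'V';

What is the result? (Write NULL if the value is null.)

item = V: mobile=NULL, home_phone=555-2566.
mobile=NULL, home_phone=555-2566 → 555-2566

555-2566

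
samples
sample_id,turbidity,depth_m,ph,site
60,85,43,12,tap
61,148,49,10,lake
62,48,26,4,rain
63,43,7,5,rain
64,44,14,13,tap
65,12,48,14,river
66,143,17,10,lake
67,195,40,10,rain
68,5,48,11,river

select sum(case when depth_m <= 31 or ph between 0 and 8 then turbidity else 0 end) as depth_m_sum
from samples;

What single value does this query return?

278

sample_id=60: ✗
sample_id=61: ✗
sample_id=62: ✓ → 48
sample_id=63: ✓ → 43
sample_id=64: ✓ → 44
sample_id=65: ✗
sample_id=66: ✓ → 143
sample_id=67: ✗
sample_id=68: ✗
depth_m_sum = 48 + 43 + 44 + 143 = 278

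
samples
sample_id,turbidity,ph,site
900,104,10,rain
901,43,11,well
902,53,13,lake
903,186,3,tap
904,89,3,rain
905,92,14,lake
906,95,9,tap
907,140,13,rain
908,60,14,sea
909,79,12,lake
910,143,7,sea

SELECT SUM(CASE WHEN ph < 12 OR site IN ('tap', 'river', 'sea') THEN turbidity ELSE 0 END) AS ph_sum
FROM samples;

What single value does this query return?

720

sample_id=900: ✓ → 104
sample_id=901: ✓ → 43
sample_id=902: ✗
sample_id=903: ✓ → 186
sample_id=904: ✓ → 89
sample_id=905: ✗
sample_id=906: ✓ → 95
sample_id=907: ✗
sample_id=908: ✓ → 60
sample_id=909: ✗
sample_id=910: ✓ → 143
ph_sum = 104 + 43 + 186 + 89 + 95 + 60 + 143 = 720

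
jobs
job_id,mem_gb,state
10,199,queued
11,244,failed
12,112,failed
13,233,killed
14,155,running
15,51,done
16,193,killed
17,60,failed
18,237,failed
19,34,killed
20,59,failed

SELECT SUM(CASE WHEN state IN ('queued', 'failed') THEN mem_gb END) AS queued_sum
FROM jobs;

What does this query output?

911

job_id=10: ✓ → 199
job_id=11: ✓ → 244
job_id=12: ✓ → 112
job_id=13: ✗
job_id=14: ✗
job_id=15: ✗
job_id=16: ✗
job_id=17: ✓ → 60
job_id=18: ✓ → 237
job_id=19: ✗
job_id=20: ✓ → 59
queued_sum = 199 + 244 + 112 + 60 + 237 + 59 = 911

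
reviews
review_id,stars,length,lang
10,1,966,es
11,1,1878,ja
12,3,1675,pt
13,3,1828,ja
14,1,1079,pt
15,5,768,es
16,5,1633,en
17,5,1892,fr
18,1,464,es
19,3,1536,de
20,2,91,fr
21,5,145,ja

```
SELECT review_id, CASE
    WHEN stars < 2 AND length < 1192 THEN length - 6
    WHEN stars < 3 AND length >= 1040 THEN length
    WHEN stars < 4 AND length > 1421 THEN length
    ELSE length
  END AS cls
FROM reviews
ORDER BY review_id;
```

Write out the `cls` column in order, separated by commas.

960, 1878, 1675, 1828, 1073, 768, 1633, 1892, 458, 1536, 91, 145

review_id=10: stars < 2 AND length < 1192 → 960
review_id=11: stars < 3 AND length >= 1040 → 1878
review_id=12: stars < 4 AND length > 1421 → 1675
review_id=13: stars < 4 AND length > 1421 → 1828
review_id=14: stars < 2 AND length < 1192 → 1073
review_id=15: ELSE → 768
review_id=16: ELSE → 1633
review_id=17: ELSE → 1892
review_id=18: stars < 2 AND length < 1192 → 458
review_id=19: stars < 4 AND length > 1421 → 1536
review_id=20: ELSE → 91
review_id=21: ELSE → 145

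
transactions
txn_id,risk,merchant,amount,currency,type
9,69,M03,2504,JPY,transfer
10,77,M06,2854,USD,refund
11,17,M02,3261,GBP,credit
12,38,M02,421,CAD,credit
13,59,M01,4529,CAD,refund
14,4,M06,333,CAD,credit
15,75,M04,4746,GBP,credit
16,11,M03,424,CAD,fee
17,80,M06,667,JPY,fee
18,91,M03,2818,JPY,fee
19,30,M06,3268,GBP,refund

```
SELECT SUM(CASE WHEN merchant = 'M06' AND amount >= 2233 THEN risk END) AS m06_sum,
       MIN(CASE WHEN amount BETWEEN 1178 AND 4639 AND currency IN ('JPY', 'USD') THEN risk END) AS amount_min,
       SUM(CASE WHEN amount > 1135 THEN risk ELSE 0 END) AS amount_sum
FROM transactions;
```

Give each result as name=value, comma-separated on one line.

m06_sum=107, amount_min=69, amount_sum=418

[m06_sum: merchant = 'M06' AND amount >= 2233]
txn_id=9: ✗
txn_id=10: ✓ → 77
txn_id=11: ✗
txn_id=12: ✗
txn_id=13: ✗
txn_id=14: ✗
txn_id=15: ✗
txn_id=16: ✗
txn_id=17: ✗
txn_id=18: ✗
txn_id=19: ✓ → 30
m06_sum = 77 + 30 = 107
—
[amount_min: amount BETWEEN 1178 AND 4639 AND currency IN ('JPY', 'USD')]
txn_id=9: ✓ → 69
txn_id=10: ✓ → 77
txn_id=11: ✗
txn_id=12: ✗
txn_id=13: ✗
txn_id=14: ✗
txn_id=15: ✗
txn_id=16: ✗
txn_id=17: ✗
txn_id=18: ✓ → 91
txn_id=19: ✗
amount_min = MIN(69, 77, 91) = 69
—
[amount_sum: amount > 1135]
txn_id=9: ✓ → 69
txn_id=10: ✓ → 77
txn_id=11: ✓ → 17
txn_id=12: ✗
txn_id=13: ✓ → 59
txn_id=14: ✗
txn_id=15: ✓ → 75
txn_id=16: ✗
txn_id=17: ✗
txn_id=18: ✓ → 91
txn_id=19: ✓ → 30
amount_sum = 69 + 77 + 17 + 59 + 75 + 91 + 30 = 418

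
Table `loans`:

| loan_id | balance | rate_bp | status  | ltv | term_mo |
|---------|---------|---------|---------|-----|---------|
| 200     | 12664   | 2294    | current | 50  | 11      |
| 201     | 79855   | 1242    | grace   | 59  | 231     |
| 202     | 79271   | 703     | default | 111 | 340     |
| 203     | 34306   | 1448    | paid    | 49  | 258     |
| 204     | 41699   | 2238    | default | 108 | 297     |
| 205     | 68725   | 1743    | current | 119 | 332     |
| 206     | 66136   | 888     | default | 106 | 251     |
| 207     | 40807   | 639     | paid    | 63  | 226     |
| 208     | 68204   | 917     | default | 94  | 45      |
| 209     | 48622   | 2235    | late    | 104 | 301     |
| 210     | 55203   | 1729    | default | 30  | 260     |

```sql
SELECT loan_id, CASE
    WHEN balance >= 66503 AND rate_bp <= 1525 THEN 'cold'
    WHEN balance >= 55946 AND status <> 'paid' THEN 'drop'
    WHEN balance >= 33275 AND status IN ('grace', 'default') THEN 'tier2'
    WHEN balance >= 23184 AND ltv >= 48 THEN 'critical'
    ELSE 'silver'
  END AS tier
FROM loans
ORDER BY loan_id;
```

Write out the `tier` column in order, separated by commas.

loan_id=200: ELSE → silver
loan_id=201: balance >= 66503 AND rate_bp <= 1525 → cold
loan_id=202: balance >= 66503 AND rate_bp <= 1525 → cold
loan_id=203: balance >= 23184 AND ltv >= 48 → critical
loan_id=204: balance >= 33275 AND status IN ('grace', 'default') → tier2
loan_id=205: balance >= 55946 AND status <> 'paid' → drop
loan_id=206: balance >= 55946 AND status <> 'paid' → drop
loan_id=207: balance >= 23184 AND ltv >= 48 → critical
loan_id=208: balance >= 66503 AND rate_bp <= 1525 → cold
loan_id=209: balance >= 23184 AND ltv >= 48 → critical
loan_id=210: balance >= 33275 AND status IN ('grace', 'default') → tier2

silver, cold, cold, critical, tier2, drop, drop, critical, cold, critical, tier2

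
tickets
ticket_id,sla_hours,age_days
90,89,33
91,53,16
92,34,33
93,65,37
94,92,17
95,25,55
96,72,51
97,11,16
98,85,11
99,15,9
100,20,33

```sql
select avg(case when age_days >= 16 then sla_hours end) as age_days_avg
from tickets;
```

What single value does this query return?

ticket_id=90: ✓ → 89
ticket_id=91: ✓ → 53
ticket_id=92: ✓ → 34
ticket_id=93: ✓ → 65
ticket_id=94: ✓ → 92
ticket_id=95: ✓ → 25
ticket_id=96: ✓ → 72
ticket_id=97: ✓ → 11
ticket_id=98: ✗
ticket_id=99: ✗
ticket_id=100: ✓ → 20
age_days_avg = (89 + 53 + 34 + 65 + 92 + 25 + 72 + 11 + 20) / 9 = 51.2222222222

51.2222222222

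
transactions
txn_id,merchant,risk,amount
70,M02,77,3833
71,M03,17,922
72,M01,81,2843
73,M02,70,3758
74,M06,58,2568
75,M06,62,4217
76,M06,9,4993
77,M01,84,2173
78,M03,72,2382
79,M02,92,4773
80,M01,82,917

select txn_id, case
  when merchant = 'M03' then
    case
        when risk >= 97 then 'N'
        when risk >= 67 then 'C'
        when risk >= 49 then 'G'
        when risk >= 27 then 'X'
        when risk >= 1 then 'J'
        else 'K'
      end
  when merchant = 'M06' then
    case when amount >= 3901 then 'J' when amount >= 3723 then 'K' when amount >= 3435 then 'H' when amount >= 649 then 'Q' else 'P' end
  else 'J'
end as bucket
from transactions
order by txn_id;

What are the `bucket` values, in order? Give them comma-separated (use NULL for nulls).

J, J, J, J, Q, J, J, J, C, J, J

txn_id=70: merchant='M02' → outer ELSE → J
txn_id=71: merchant='M03' → inner[risk >= 1] → J
txn_id=72: merchant='M01' → outer ELSE → J
txn_id=73: merchant='M02' → outer ELSE → J
txn_id=74: merchant='M06' → inner[amount >= 649] → Q
txn_id=75: merchant='M06' → inner[amount >= 3901] → J
txn_id=76: merchant='M06' → inner[amount >= 3901] → J
txn_id=77: merchant='M01' → outer ELSE → J
txn_id=78: merchant='M03' → inner[risk >= 67] → C
txn_id=79: merchant='M02' → outer ELSE → J
txn_id=80: merchant='M01' → outer ELSE → J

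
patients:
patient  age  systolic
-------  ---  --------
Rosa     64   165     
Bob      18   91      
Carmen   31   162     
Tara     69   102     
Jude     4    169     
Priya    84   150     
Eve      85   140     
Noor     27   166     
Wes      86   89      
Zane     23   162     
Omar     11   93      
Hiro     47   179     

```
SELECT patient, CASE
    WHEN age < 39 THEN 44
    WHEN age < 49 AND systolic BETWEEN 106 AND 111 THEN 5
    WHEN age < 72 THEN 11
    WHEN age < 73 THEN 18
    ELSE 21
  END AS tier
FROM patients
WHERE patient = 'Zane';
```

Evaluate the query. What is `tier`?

patient = Zane: age=23, systolic=162.
age < 39 → true → 44

44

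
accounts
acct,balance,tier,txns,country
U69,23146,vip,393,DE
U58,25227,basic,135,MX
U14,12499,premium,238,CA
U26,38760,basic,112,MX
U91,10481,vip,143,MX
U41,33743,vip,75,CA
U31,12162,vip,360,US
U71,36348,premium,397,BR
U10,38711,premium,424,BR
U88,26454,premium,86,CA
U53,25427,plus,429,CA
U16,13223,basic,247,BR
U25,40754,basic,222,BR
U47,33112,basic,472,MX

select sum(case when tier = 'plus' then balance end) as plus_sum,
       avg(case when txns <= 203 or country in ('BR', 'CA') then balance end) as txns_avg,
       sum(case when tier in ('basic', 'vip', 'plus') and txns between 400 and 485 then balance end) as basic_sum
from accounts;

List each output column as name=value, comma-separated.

plus_sum=25427, txns_avg=27420.6363636364, basic_sum=58539

[plus_sum: tier = 'plus']
acct=U69: ✗
acct=U58: ✗
acct=U14: ✗
acct=U26: ✗
acct=U91: ✗
acct=U41: ✗
acct=U31: ✗
acct=U71: ✗
acct=U10: ✗
acct=U88: ✗
acct=U53: ✓ → 25427
acct=U16: ✗
acct=U25: ✗
acct=U47: ✗
plus_sum = 25427
—
[txns_avg: txns <= 203 or country in ('BR', 'CA')]
acct=U69: ✗
acct=U58: ✓ → 25227
acct=U14: ✓ → 12499
acct=U26: ✓ → 38760
acct=U91: ✓ → 10481
acct=U41: ✓ → 33743
acct=U31: ✗
acct=U71: ✓ → 36348
acct=U10: ✓ → 38711
acct=U88: ✓ → 26454
acct=U53: ✓ → 25427
acct=U16: ✓ → 13223
acct=U25: ✓ → 40754
acct=U47: ✗
txns_avg = (25227 + 12499 + 38760 + 10481 + 33743 + 36348 + 38711 + 26454 + 25427 + 13223 + 40754) / 11 = 27420.6363636364
—
[basic_sum: tier in ('basic', 'vip', 'plus') and txns between 400 and 485]
acct=U69: ✗
acct=U58: ✗
acct=U14: ✗
acct=U26: ✗
acct=U91: ✗
acct=U41: ✗
acct=U31: ✗
acct=U71: ✗
acct=U10: ✗
acct=U88: ✗
acct=U53: ✓ → 25427
acct=U16: ✗
acct=U25: ✗
acct=U47: ✓ → 33112
basic_sum = 25427 + 33112 = 58539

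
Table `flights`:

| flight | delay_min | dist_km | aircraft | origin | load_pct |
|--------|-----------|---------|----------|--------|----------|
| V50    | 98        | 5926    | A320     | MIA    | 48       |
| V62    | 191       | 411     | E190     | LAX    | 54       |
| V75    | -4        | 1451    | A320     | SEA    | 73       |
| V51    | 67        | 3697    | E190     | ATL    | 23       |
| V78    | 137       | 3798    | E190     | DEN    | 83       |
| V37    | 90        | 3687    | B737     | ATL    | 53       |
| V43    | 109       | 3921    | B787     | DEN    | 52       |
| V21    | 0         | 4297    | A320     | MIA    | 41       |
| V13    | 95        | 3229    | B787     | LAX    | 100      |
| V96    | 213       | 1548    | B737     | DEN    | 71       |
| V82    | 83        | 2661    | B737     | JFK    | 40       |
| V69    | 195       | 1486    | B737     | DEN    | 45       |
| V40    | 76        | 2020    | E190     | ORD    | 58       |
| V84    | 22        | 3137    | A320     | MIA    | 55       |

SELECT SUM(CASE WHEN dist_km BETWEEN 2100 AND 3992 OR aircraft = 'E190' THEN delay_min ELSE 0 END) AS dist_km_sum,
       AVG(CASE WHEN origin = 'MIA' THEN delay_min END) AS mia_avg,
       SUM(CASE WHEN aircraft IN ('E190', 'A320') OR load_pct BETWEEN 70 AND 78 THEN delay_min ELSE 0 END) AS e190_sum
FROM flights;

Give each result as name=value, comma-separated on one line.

[dist_km_sum: dist_km BETWEEN 2100 AND 3992 OR aircraft = 'E190']
flight=V50: ✗
flight=V62: ✓ → 191
flight=V75: ✗
flight=V51: ✓ → 67
flight=V78: ✓ → 137
flight=V37: ✓ → 90
flight=V43: ✓ → 109
flight=V21: ✗
flight=V13: ✓ → 95
flight=V96: ✗
flight=V82: ✓ → 83
flight=V69: ✗
flight=V40: ✓ → 76
flight=V84: ✓ → 22
dist_km_sum = 191 + 67 + 137 + 90 + 109 + 95 + 83 + 76 + 22 = 870
—
[mia_avg: origin = 'MIA']
flight=V50: ✓ → 98
flight=V62: ✗
flight=V75: ✗
flight=V51: ✗
flight=V78: ✗
flight=V37: ✗
flight=V43: ✗
flight=V21: ✓ → 0
flight=V13: ✗
flight=V96: ✗
flight=V82: ✗
flight=V69: ✗
flight=V40: ✗
flight=V84: ✓ → 22
mia_avg = (98 + 0 + 22) / 3 = 40
—
[e190_sum: aircraft IN ('E190', 'A320') OR load_pct BETWEEN 70 AND 78]
flight=V50: ✓ → 98
flight=V62: ✓ → 191
flight=V75: ✓ → -4
flight=V51: ✓ → 67
flight=V78: ✓ → 137
flight=V37: ✗
flight=V43: ✗
flight=V21: ✓ → 0
flight=V13: ✗
flight=V96: ✓ → 213
flight=V82: ✗
flight=V69: ✗
flight=V40: ✓ → 76
flight=V84: ✓ → 22
e190_sum = 98 + 191 + -4 + 67 + 137 + 213 + 76 + 22 = 800

dist_km_sum=870, mia_avg=40, e190_sum=800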